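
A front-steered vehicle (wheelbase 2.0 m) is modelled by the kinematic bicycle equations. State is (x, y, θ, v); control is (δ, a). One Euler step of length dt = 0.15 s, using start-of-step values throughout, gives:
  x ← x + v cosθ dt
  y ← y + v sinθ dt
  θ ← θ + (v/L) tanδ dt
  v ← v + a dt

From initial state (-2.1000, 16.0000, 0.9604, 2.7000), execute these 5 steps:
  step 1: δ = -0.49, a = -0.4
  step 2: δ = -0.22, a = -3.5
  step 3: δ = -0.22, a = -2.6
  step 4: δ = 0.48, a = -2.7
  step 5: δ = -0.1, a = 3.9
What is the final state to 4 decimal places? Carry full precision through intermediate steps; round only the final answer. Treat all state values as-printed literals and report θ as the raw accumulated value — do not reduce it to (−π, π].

after step 1 (δ=-0.49, a=-0.4): (-1.867857, 16.331865, 0.852389, 2.640000)
after step 2 (δ=-0.22, a=-3.5): (-1.607215, 16.629996, 0.808112, 2.115000)
after step 3 (δ=-0.22, a=-2.6): (-1.388039, 16.859363, 0.772641, 1.725000)
after step 4 (δ=0.48, a=-2.7): (-1.202755, 17.039978, 0.839995, 1.320000)
after step 5 (δ=-0.1, a=3.9): (-1.070597, 17.187416, 0.830062, 1.905000)

(-1.0706, 17.1874, 0.8301, 1.9050)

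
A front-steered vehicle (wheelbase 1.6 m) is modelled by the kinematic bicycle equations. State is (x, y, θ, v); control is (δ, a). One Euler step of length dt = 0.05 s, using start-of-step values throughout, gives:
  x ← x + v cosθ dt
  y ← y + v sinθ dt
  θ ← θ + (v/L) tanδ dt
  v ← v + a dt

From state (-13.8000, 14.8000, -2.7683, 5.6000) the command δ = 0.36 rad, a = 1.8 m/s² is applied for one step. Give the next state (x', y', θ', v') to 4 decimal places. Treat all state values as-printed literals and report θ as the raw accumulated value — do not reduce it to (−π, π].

x' = -13.8000 + 5.6000·cos(-2.7683)·0.05 = -14.0607
y' = 14.8000 + 5.6000·sin(-2.7683)·0.05 = 14.6979
θ' = -2.7683 + (5.6000/1.6)·tan(0.36)·0.05 = -2.7024
v' = 5.6000 + 1.8000·0.05 = 5.6900

(-14.0607, 14.6979, -2.7024, 5.6900)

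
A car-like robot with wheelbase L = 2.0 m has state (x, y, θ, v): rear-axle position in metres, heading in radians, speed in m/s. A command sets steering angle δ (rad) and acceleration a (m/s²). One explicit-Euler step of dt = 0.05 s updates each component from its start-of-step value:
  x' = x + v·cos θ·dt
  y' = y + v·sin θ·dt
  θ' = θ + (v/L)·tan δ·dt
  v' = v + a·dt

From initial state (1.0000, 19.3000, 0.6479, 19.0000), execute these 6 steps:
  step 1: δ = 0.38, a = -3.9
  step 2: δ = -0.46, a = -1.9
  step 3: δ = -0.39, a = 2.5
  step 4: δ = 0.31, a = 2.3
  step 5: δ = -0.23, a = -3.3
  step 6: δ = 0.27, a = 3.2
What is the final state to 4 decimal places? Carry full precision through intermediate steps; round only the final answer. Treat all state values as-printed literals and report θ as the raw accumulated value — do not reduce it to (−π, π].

(5.6650, 22.3978, 0.5823, 18.9450)

after step 1 (δ=0.38, a=-3.9): (1.757485, 19.873338, 0.837621, 18.805000)
after step 2 (δ=-0.46, a=-1.9): (2.386731, 20.571993, 0.604698, 18.710000)
after step 3 (δ=-0.39, a=2.5): (3.156342, 21.103838, 0.412427, 18.835000)
after step 4 (δ=0.31, a=2.3): (4.019127, 21.481324, 0.563261, 18.950000)
after step 5 (δ=-0.23, a=-3.3): (4.820256, 21.987238, 0.452336, 18.785000)
after step 6 (δ=0.27, a=3.2): (5.665044, 22.397754, 0.582309, 18.945000)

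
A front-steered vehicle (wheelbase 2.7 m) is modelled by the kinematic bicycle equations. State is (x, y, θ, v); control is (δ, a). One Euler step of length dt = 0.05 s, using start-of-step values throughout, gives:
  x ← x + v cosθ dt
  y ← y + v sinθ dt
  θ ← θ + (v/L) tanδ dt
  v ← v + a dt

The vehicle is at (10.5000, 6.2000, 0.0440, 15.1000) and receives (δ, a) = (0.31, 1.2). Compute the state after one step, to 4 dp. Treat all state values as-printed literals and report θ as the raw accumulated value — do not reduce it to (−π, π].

(11.2543, 6.2332, 0.1336, 15.1600)

x' = 10.5000 + 15.1000·cos(0.0440)·0.05 = 11.2543
y' = 6.2000 + 15.1000·sin(0.0440)·0.05 = 6.2332
θ' = 0.0440 + (15.1000/2.7)·tan(0.31)·0.05 = 0.1336
v' = 15.1000 + 1.2000·0.05 = 15.1600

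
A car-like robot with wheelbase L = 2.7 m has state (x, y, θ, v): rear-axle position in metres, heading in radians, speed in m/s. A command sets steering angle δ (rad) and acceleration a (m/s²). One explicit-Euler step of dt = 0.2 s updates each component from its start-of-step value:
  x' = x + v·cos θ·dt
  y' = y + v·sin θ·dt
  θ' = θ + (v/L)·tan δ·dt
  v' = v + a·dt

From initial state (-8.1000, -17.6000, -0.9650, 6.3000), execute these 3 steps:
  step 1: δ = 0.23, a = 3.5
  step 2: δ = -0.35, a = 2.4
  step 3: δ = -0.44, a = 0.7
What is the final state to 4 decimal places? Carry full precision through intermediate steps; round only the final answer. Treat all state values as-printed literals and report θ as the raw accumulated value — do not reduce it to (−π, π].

(-5.7138, -20.9868, -1.3059, 7.6200)

after step 1 (δ=0.23, a=3.5): (-7.382535, -18.635782, -0.855733, 7.000000)
after step 2 (δ=-0.35, a=2.4): (-6.464604, -19.692854, -1.045007, 7.480000)
after step 3 (δ=-0.44, a=0.7): (-5.713767, -20.986787, -1.305854, 7.620000)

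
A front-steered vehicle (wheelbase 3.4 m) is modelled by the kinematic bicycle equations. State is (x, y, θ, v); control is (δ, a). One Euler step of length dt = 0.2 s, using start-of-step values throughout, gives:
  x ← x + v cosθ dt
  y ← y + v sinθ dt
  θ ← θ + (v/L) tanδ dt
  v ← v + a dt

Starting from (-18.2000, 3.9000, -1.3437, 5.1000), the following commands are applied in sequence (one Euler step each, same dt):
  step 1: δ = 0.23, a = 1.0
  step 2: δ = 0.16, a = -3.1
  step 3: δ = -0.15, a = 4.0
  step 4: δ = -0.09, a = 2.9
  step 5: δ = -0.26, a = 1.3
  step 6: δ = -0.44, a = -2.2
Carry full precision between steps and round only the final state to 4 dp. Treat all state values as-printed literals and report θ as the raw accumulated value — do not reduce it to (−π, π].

after step 1 (δ=0.23, a=1.0): (-17.970348, 2.906189, -1.273457, 5.300000)
after step 2 (δ=0.16, a=-3.1): (-17.659792, 1.892703, -1.223145, 4.680000)
after step 3 (δ=-0.15, a=4.0): (-17.340905, 1.012699, -1.264751, 5.480000)
after step 4 (δ=-0.09, a=2.9): (-17.010691, -0.032373, -1.293842, 6.060000)
after step 5 (δ=-0.26, a=1.3): (-16.679297, -1.198187, -1.388670, 6.320000)
after step 6 (δ=-0.44, a=-2.2): (-16.450360, -2.441281, -1.563690, 5.880000)

(-16.4504, -2.4413, -1.5637, 5.8800)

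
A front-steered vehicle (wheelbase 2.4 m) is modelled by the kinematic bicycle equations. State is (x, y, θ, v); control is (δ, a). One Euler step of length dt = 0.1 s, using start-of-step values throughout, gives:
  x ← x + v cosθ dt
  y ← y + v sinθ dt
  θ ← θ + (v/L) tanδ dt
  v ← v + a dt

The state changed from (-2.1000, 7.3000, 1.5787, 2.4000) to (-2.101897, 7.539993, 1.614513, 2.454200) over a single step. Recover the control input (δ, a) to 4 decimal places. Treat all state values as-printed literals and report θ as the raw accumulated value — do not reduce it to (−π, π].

a = (v'−v)/dt = (0.054200)/0.1 = 0.5420
Δθ = θ'−θ = 0.035813;  (v·dt/L) = 2.4000·0.1/2.4 = 0.100000
tan δ = Δθ·L/(v·dt) = 0.358130  →  δ = 0.3439

δ = 0.3439, a = 0.5420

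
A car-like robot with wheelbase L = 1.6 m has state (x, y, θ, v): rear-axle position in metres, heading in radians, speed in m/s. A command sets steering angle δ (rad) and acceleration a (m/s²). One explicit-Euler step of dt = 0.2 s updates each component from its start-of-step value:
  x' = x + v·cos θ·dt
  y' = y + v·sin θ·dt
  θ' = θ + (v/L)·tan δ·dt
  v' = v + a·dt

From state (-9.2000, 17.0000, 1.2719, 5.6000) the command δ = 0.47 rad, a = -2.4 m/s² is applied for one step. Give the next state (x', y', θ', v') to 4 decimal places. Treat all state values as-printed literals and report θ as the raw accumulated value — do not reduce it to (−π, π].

(-8.8702, 18.0703, 1.6275, 5.1200)

x' = -9.2000 + 5.6000·cos(1.2719)·0.2 = -8.8702
y' = 17.0000 + 5.6000·sin(1.2719)·0.2 = 18.0703
θ' = 1.2719 + (5.6000/1.6)·tan(0.47)·0.2 = 1.6275
v' = 5.6000 − 2.4000·0.2 = 5.1200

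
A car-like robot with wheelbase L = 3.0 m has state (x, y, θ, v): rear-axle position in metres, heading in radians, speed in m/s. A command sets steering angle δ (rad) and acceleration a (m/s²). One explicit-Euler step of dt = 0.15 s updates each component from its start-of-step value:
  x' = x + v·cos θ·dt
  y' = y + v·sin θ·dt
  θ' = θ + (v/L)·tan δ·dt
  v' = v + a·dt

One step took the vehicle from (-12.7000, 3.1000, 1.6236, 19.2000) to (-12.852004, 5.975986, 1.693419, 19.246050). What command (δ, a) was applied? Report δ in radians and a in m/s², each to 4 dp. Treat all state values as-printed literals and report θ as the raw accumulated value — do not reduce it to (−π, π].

a = (v'−v)/dt = (0.046050)/0.15 = 0.3070
Δθ = θ'−θ = 0.069819;  (v·dt/L) = 19.2000·0.15/3.0 = 0.960000
tan δ = Δθ·L/(v·dt) = 0.072728  →  δ = 0.0726

δ = 0.0726, a = 0.3070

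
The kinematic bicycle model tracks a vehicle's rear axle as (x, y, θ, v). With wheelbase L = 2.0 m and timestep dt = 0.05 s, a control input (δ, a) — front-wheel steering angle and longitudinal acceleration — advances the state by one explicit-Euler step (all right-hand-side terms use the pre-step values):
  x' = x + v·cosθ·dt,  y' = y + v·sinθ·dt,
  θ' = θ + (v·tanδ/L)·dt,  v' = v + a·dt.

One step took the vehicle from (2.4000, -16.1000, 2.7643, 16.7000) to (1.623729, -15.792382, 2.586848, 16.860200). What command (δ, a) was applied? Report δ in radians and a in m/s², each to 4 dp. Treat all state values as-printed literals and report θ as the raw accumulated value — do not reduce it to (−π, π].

δ = -0.4019, a = 3.2040

a = (v'−v)/dt = (0.160200)/0.05 = 3.2040
Δθ = θ'−θ = -0.177452;  (v·dt/L) = 16.7000·0.05/2.0 = 0.417500
tan δ = Δθ·L/(v·dt) = -0.425035  →  δ = -0.4019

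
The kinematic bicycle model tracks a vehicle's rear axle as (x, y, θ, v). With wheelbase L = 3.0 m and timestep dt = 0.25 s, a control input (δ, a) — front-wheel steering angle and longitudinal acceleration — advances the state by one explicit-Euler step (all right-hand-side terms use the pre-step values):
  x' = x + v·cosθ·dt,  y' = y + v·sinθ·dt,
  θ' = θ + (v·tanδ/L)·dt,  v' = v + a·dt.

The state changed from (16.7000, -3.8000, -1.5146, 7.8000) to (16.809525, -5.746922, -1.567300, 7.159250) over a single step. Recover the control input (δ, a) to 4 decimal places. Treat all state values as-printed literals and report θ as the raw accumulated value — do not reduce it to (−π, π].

δ = -0.0809, a = -2.5630

a = (v'−v)/dt = (-0.640750)/0.25 = -2.5630
Δθ = θ'−θ = -0.052700;  (v·dt/L) = 7.8000·0.25/3.0 = 0.650000
tan δ = Δθ·L/(v·dt) = -0.081077  →  δ = -0.0809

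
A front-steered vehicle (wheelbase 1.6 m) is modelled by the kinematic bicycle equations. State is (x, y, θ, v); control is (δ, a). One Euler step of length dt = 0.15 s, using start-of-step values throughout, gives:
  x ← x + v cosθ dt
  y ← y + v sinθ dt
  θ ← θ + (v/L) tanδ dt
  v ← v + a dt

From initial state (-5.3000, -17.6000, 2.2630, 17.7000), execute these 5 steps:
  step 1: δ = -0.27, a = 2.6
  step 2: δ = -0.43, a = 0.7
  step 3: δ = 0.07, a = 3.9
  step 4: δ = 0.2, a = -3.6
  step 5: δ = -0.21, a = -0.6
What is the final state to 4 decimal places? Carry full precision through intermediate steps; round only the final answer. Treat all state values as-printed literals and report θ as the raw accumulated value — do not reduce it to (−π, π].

after step 1 (δ=-0.27, a=2.6): (-6.994514, -15.556071, 1.803754, 18.090000)
after step 2 (δ=-0.43, a=0.7): (-7.620944, -12.915869, 1.025962, 18.195000)
after step 3 (δ=0.07, a=3.9): (-6.206438, -10.581778, 1.145562, 18.780000)
after step 4 (δ=0.2, a=-3.6): (-5.044329, -8.015655, 1.502458, 18.240000)
after step 5 (δ=-0.21, a=-0.6): (-4.857502, -5.286041, 1.137985, 18.150000)

(-4.8575, -5.2860, 1.1380, 18.1500)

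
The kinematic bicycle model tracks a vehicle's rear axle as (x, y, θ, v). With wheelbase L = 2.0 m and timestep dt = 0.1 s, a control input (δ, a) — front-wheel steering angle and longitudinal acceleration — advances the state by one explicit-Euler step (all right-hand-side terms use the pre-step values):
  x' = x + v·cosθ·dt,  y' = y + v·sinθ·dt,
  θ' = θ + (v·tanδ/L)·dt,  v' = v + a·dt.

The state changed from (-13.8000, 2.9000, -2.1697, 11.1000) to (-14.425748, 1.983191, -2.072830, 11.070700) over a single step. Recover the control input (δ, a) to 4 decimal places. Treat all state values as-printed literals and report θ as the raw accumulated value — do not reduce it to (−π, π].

a = (v'−v)/dt = (-0.029300)/0.1 = -0.2930
Δθ = θ'−θ = 0.096870;  (v·dt/L) = 11.1000·0.1/2.0 = 0.555000
tan δ = Δθ·L/(v·dt) = 0.174541  →  δ = 0.1728

δ = 0.1728, a = -0.2930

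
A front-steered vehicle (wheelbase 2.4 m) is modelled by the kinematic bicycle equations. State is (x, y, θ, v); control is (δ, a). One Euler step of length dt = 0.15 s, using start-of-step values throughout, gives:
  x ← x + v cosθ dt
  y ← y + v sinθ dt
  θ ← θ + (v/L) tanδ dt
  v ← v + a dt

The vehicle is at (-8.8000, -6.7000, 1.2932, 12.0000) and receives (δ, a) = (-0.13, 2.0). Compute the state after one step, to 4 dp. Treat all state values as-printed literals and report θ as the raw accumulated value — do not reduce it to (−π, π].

x' = -8.8000 + 12.0000·cos(1.2932)·0.15 = -8.3067
y' = -6.7000 + 12.0000·sin(1.2932)·0.15 = -4.9689
θ' = 1.2932 + (12.0000/2.4)·tan(-0.13)·0.15 = 1.1951
v' = 12.0000 + 2.0000·0.15 = 12.3000

(-8.3067, -4.9689, 1.1951, 12.3000)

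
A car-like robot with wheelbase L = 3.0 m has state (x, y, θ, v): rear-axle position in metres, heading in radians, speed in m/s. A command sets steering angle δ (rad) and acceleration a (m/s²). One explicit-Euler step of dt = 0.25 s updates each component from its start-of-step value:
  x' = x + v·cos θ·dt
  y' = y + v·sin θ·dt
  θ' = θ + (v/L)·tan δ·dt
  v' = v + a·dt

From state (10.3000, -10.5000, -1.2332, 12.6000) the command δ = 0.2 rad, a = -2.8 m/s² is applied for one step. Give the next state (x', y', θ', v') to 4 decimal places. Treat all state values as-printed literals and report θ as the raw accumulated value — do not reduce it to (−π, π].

x' = 10.3000 + 12.6000·cos(-1.2332)·0.25 = 11.3433
y' = -10.5000 + 12.6000·sin(-1.2332)·0.25 = -13.4722
θ' = -1.2332 + (12.6000/3.0)·tan(0.2)·0.25 = -1.0204
v' = 12.6000 − 2.8000·0.25 = 11.9000

(11.3433, -13.4722, -1.0204, 11.9000)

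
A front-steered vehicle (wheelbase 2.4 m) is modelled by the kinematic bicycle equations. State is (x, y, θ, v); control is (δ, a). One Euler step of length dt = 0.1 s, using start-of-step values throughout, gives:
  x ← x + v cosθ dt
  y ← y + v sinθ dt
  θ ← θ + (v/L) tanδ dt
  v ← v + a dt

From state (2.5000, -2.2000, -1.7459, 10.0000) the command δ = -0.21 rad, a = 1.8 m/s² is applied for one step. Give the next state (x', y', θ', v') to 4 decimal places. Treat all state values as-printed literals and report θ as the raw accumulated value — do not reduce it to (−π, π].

x' = 2.5000 + 10.0000·cos(-1.7459)·0.1 = 2.3258
y' = -2.2000 + 10.0000·sin(-1.7459)·0.1 = -3.1847
θ' = -1.7459 + (10.0000/2.4)·tan(-0.21)·0.1 = -1.8347
v' = 10.0000 + 1.8000·0.1 = 10.1800

(2.3258, -3.1847, -1.8347, 10.1800)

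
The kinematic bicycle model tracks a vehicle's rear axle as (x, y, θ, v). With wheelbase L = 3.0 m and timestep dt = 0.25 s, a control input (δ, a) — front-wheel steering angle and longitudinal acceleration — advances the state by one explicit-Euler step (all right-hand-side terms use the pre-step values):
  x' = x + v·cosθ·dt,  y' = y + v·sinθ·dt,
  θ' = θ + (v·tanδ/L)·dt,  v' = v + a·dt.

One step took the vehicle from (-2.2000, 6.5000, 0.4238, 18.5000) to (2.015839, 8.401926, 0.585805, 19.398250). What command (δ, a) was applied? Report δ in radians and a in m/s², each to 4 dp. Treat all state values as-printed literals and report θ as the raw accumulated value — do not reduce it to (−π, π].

δ = 0.1047, a = 3.5930

a = (v'−v)/dt = (0.898250)/0.25 = 3.5930
Δθ = θ'−θ = 0.162005;  (v·dt/L) = 18.5000·0.25/3.0 = 1.541667
tan δ = Δθ·L/(v·dt) = 0.105084  →  δ = 0.1047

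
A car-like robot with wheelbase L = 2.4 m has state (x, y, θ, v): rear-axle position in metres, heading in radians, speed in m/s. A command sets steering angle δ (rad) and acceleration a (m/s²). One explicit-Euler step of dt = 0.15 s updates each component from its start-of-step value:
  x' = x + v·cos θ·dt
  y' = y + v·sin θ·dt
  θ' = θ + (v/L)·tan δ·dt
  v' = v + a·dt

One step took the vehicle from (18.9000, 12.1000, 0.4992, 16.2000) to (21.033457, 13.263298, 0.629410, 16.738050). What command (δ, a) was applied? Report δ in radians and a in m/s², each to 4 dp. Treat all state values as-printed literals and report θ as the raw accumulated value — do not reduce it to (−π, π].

δ = 0.1279, a = 3.5870

a = (v'−v)/dt = (0.538050)/0.15 = 3.5870
Δθ = θ'−θ = 0.130210;  (v·dt/L) = 16.2000·0.15/2.4 = 1.012500
tan δ = Δθ·L/(v·dt) = 0.128602  →  δ = 0.1279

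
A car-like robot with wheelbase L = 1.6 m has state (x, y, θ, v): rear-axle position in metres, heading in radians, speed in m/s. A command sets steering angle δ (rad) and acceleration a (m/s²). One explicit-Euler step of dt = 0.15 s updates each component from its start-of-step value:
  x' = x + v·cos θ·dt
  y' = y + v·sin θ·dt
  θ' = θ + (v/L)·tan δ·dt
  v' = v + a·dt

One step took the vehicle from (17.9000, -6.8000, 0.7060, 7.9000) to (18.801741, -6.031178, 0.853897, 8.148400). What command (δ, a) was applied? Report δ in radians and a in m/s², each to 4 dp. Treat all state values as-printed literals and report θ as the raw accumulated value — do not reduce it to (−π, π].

a = (v'−v)/dt = (0.248400)/0.15 = 1.6560
Δθ = θ'−θ = 0.147897;  (v·dt/L) = 7.9000·0.15/1.6 = 0.740625
tan δ = Δθ·L/(v·dt) = 0.199692  →  δ = 0.1971

δ = 0.1971, a = 1.6560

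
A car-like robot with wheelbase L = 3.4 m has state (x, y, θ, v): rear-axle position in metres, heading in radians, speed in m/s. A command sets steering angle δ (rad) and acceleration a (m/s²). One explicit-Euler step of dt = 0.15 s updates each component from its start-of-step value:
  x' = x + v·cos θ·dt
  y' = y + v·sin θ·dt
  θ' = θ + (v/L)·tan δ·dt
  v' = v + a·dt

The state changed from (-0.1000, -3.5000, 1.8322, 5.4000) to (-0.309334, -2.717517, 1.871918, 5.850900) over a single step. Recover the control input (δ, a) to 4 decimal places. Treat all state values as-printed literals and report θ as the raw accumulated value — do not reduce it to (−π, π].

δ = 0.1652, a = 3.0060

a = (v'−v)/dt = (0.450900)/0.15 = 3.0060
Δθ = θ'−θ = 0.039718;  (v·dt/L) = 5.4000·0.15/3.4 = 0.238235
tan δ = Δθ·L/(v·dt) = 0.166718  →  δ = 0.1652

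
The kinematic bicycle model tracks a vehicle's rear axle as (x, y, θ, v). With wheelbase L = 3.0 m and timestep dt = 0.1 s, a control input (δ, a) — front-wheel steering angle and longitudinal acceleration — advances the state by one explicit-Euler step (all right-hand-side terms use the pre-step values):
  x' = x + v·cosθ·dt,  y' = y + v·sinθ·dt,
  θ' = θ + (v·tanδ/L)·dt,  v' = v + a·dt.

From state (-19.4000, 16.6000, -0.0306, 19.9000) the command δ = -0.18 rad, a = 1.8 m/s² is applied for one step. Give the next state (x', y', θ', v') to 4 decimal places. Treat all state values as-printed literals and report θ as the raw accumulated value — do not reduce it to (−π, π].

x' = -19.4000 + 19.9000·cos(-0.0306)·0.1 = -17.4109
y' = 16.6000 + 19.9000·sin(-0.0306)·0.1 = 16.5391
θ' = -0.0306 + (19.9000/3.0)·tan(-0.18)·0.1 = -0.1513
v' = 19.9000 + 1.8000·0.1 = 20.0800

(-17.4109, 16.5391, -0.1513, 20.0800)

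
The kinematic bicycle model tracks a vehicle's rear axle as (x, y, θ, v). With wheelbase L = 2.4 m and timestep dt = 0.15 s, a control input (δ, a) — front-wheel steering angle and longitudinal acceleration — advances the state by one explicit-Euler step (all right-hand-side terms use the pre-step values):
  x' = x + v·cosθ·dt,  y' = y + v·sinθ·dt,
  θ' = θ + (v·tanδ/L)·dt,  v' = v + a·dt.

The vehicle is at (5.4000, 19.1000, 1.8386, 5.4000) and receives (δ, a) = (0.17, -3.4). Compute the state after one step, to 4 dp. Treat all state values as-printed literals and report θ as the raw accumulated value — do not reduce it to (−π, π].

(5.1857, 19.8811, 1.8965, 4.8900)

x' = 5.4000 + 5.4000·cos(1.8386)·0.15 = 5.1857
y' = 19.1000 + 5.4000·sin(1.8386)·0.15 = 19.8811
θ' = 1.8386 + (5.4000/2.4)·tan(0.17)·0.15 = 1.8965
v' = 5.4000 − 3.4000·0.15 = 4.8900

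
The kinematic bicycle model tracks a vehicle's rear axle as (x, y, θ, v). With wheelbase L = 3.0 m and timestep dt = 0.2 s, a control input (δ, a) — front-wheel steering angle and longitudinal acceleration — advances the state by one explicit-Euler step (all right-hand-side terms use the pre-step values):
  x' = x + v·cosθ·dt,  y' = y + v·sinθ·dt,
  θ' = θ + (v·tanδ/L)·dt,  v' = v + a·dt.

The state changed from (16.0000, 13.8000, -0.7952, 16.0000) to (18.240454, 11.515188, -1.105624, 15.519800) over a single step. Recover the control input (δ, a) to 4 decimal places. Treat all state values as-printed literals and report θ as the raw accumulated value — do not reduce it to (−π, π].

a = (v'−v)/dt = (-0.480200)/0.2 = -2.4010
Δθ = θ'−θ = -0.310424;  (v·dt/L) = 16.0000·0.2/3.0 = 1.066667
tan δ = Δθ·L/(v·dt) = -0.291022  →  δ = -0.2832

δ = -0.2832, a = -2.4010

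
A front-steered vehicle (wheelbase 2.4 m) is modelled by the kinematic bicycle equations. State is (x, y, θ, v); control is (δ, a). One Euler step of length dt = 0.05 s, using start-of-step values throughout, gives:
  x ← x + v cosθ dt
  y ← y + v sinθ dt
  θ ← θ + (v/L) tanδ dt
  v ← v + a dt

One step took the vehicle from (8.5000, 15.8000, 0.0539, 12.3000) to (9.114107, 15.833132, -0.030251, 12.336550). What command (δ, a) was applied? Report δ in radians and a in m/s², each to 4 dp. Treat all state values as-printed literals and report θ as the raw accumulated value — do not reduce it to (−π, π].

a = (v'−v)/dt = (0.036550)/0.05 = 0.7310
Δθ = θ'−θ = -0.084151;  (v·dt/L) = 12.3000·0.05/2.4 = 0.256250
tan δ = Δθ·L/(v·dt) = -0.328394  →  δ = -0.3173

δ = -0.3173, a = 0.7310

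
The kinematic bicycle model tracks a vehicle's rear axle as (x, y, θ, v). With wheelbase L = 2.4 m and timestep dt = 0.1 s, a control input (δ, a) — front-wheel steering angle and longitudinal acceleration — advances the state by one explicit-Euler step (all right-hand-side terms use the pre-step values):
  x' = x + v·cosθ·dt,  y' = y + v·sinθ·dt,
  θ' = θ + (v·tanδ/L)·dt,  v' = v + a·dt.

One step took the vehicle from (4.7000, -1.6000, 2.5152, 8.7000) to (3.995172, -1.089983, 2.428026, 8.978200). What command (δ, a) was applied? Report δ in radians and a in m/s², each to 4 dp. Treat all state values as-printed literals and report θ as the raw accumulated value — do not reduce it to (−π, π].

a = (v'−v)/dt = (0.278200)/0.1 = 2.7820
Δθ = θ'−θ = -0.087174;  (v·dt/L) = 8.7000·0.1/2.4 = 0.362500
tan δ = Δθ·L/(v·dt) = -0.240480  →  δ = -0.2360

δ = -0.2360, a = 2.7820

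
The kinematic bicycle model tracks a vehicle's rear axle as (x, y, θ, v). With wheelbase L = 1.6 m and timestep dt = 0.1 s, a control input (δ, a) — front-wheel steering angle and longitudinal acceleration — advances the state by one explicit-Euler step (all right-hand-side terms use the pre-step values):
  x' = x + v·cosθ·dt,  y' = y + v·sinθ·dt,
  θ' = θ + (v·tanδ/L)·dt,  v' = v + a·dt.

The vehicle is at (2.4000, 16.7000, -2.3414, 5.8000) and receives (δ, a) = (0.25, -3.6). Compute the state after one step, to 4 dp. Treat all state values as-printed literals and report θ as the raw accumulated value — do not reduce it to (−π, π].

x' = 2.4000 + 5.8000·cos(-2.3414)·0.1 = 1.9960
y' = 16.7000 + 5.8000·sin(-2.3414)·0.1 = 16.2839
θ' = -2.3414 + (5.8000/1.6)·tan(0.25)·0.1 = -2.2488
v' = 5.8000 − 3.6000·0.1 = 5.4400

(1.9960, 16.2839, -2.2488, 5.4400)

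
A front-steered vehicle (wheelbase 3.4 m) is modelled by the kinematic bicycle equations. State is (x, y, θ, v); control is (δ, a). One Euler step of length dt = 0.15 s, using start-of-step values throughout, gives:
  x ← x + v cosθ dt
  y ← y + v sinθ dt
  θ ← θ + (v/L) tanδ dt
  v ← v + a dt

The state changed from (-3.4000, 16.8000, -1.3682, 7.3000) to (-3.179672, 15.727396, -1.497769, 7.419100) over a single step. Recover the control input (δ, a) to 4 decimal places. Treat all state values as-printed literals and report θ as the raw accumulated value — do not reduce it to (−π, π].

δ = -0.3825, a = 0.7940

a = (v'−v)/dt = (0.119100)/0.15 = 0.7940
Δθ = θ'−θ = -0.129569;  (v·dt/L) = 7.3000·0.15/3.4 = 0.322059
tan δ = Δθ·L/(v·dt) = -0.402315  →  δ = -0.3825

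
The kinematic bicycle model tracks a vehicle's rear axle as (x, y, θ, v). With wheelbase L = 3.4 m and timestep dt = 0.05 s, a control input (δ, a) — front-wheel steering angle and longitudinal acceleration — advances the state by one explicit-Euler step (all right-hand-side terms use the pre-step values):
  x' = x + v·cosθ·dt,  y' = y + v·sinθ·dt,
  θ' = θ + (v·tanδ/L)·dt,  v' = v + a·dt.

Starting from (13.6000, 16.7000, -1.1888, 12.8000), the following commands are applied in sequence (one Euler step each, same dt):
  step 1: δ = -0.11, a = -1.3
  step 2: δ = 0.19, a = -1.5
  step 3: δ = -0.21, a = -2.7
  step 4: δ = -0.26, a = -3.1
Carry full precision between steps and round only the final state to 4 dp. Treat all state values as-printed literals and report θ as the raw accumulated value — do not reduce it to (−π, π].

(14.5277, 14.3401, -1.2623, 12.3700)

after step 1 (δ=-0.11, a=-1.3): (13.838575, 16.106130, -1.209590, 12.735000)
after step 2 (δ=0.19, a=-1.5): (14.063605, 15.510468, -1.173572, 12.660000)
after step 3 (δ=-0.21, a=-2.7): (14.308487, 14.926755, -1.213254, 12.525000)
after step 4 (δ=-0.26, a=-3.1): (14.527657, 14.340109, -1.262253, 12.370000)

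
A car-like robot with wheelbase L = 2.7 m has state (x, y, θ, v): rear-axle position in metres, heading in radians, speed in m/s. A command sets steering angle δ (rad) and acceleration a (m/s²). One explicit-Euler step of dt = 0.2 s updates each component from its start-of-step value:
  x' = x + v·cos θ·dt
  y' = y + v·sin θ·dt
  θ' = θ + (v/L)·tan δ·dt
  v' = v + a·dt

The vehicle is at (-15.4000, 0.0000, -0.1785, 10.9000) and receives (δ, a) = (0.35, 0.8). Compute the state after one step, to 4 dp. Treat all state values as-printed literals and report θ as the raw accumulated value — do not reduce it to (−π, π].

(-13.2546, -0.3871, 0.1162, 11.0600)

x' = -15.4000 + 10.9000·cos(-0.1785)·0.2 = -13.2546
y' = 0.0000 + 10.9000·sin(-0.1785)·0.2 = -0.3871
θ' = -0.1785 + (10.9000/2.7)·tan(0.35)·0.2 = 0.1162
v' = 10.9000 + 0.8000·0.2 = 11.0600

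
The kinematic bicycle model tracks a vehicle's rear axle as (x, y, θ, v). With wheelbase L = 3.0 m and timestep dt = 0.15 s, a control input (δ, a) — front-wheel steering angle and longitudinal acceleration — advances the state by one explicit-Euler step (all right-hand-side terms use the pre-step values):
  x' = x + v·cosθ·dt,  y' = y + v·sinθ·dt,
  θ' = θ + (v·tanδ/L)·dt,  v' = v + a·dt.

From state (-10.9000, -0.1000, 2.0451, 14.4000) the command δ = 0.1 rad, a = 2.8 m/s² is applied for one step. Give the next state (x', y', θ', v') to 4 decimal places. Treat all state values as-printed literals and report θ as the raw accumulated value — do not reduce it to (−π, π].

x' = -10.9000 + 14.4000·cos(2.0451)·0.15 = -11.8865
y' = -0.1000 + 14.4000·sin(2.0451)·0.15 = 1.8216
θ' = 2.0451 + (14.4000/3.0)·tan(0.1)·0.15 = 2.1173
v' = 14.4000 + 2.8000·0.15 = 14.8200

(-11.8865, 1.8216, 2.1173, 14.8200)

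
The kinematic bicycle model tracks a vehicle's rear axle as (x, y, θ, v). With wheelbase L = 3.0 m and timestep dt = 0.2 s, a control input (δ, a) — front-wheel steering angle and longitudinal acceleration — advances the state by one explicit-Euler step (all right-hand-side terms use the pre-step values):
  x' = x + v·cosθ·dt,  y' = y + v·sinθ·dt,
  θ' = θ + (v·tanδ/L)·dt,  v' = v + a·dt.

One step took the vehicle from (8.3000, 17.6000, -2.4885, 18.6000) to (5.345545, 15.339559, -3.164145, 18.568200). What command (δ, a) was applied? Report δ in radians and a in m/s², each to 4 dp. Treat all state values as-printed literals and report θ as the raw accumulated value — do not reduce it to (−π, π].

a = (v'−v)/dt = (-0.031800)/0.2 = -0.1590
Δθ = θ'−θ = -0.675645;  (v·dt/L) = 18.6000·0.2/3.0 = 1.240000
tan δ = Δθ·L/(v·dt) = -0.544875  →  δ = -0.4989

δ = -0.4989, a = -0.1590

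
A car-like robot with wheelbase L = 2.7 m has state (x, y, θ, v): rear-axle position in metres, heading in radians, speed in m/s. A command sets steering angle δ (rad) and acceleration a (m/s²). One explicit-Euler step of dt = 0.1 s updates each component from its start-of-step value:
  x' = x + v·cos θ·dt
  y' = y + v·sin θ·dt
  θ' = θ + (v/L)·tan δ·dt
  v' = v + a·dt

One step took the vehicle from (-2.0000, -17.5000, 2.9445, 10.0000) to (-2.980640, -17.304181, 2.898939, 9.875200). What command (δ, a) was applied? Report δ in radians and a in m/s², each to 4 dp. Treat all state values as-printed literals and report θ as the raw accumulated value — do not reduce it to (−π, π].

a = (v'−v)/dt = (-0.124800)/0.1 = -1.2480
Δθ = θ'−θ = -0.045561;  (v·dt/L) = 10.0000·0.1/2.7 = 0.370370
tan δ = Δθ·L/(v·dt) = -0.123015  →  δ = -0.1224

δ = -0.1224, a = -1.2480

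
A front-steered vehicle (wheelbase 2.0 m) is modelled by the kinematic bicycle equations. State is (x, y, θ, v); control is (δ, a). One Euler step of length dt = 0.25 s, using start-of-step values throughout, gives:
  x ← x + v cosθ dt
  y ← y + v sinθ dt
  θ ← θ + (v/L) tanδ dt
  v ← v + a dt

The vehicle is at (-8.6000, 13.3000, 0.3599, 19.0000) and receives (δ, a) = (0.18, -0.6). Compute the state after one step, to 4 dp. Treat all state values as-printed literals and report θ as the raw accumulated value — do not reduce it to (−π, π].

(-4.1543, 14.9729, 0.7921, 18.8500)

x' = -8.6000 + 19.0000·cos(0.3599)·0.25 = -4.1543
y' = 13.3000 + 19.0000·sin(0.3599)·0.25 = 14.9729
θ' = 0.3599 + (19.0000/2.0)·tan(0.18)·0.25 = 0.7921
v' = 19.0000 − 0.6000·0.25 = 18.8500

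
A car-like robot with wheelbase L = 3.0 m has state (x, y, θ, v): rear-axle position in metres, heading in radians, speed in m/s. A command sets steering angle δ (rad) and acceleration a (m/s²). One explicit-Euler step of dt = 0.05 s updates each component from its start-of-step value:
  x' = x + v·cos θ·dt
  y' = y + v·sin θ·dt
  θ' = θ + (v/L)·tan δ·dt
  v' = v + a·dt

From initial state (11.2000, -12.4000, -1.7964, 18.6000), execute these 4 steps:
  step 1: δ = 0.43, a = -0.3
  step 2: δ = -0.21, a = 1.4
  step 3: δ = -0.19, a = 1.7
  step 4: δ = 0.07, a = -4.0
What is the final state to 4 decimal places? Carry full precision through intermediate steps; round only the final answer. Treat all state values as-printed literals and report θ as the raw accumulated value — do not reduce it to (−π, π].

after step 1 (δ=0.43, a=-0.3): (10.991964, -13.306433, -1.654227, 18.585000)
after step 2 (δ=-0.21, a=1.4): (10.914525, -14.232451, -1.720248, 18.655000)
after step 3 (δ=-0.19, a=1.7): (10.775642, -15.154803, -1.780044, 18.740000)
after step 4 (δ=0.07, a=-4.0): (10.581005, -16.071365, -1.758145, 18.540000)

(10.5810, -16.0714, -1.7581, 18.5400)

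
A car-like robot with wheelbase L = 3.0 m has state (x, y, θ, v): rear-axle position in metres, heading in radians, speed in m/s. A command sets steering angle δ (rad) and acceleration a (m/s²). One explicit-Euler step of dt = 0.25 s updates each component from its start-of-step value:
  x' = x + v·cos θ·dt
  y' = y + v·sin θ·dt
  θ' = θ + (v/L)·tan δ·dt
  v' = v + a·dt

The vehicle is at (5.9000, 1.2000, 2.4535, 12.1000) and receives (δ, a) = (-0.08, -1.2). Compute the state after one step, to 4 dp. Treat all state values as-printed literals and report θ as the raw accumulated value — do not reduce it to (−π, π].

(3.5633, 3.1211, 2.3727, 11.8000)

x' = 5.9000 + 12.1000·cos(2.4535)·0.25 = 3.5633
y' = 1.2000 + 12.1000·sin(2.4535)·0.25 = 3.1211
θ' = 2.4535 + (12.1000/3.0)·tan(-0.08)·0.25 = 2.3727
v' = 12.1000 − 1.2000·0.25 = 11.8000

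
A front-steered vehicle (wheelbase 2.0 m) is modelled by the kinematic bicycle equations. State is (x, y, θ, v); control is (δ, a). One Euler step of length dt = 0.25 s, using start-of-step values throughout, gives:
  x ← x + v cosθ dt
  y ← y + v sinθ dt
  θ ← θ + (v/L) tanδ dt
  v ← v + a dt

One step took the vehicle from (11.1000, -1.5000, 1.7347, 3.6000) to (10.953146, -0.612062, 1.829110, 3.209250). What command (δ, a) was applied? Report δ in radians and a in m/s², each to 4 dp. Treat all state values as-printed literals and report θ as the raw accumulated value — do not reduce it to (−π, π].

δ = 0.2068, a = -1.5630

a = (v'−v)/dt = (-0.390750)/0.25 = -1.5630
Δθ = θ'−θ = 0.094410;  (v·dt/L) = 3.6000·0.25/2.0 = 0.450000
tan δ = Δθ·L/(v·dt) = 0.209800  →  δ = 0.2068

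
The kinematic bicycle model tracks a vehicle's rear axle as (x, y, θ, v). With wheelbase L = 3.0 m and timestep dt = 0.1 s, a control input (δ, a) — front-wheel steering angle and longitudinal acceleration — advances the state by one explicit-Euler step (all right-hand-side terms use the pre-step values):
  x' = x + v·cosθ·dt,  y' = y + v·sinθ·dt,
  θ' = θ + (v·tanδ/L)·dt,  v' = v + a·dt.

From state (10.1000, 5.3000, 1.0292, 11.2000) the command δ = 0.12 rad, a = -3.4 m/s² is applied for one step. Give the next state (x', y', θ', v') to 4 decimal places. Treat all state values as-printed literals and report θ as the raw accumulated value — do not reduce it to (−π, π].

(10.6774, 6.2597, 1.0742, 10.8600)

x' = 10.1000 + 11.2000·cos(1.0292)·0.1 = 10.6774
y' = 5.3000 + 11.2000·sin(1.0292)·0.1 = 6.2597
θ' = 1.0292 + (11.2000/3.0)·tan(0.12)·0.1 = 1.0742
v' = 11.2000 − 3.4000·0.1 = 10.8600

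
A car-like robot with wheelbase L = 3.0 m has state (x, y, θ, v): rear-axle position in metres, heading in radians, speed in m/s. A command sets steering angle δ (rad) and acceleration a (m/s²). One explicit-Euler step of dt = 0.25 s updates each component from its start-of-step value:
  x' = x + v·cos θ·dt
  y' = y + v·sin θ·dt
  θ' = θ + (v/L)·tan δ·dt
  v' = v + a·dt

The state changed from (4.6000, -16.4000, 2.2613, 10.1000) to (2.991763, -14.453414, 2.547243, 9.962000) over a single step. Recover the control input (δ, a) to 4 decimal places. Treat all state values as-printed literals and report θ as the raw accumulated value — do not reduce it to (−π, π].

δ = 0.3275, a = -0.5520

a = (v'−v)/dt = (-0.138000)/0.25 = -0.5520
Δθ = θ'−θ = 0.285943;  (v·dt/L) = 10.1000·0.25/3.0 = 0.841667
tan δ = Δθ·L/(v·dt) = 0.339734  →  δ = 0.3275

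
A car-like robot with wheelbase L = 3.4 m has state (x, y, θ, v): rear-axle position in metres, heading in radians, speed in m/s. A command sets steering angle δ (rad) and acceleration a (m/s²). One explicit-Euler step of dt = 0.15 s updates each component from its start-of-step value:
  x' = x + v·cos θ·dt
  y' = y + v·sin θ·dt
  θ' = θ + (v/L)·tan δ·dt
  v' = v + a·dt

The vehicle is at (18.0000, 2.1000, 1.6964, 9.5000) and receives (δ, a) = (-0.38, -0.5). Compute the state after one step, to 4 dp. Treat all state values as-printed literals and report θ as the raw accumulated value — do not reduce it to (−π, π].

(17.8215, 3.5138, 1.5290, 9.4250)

x' = 18.0000 + 9.5000·cos(1.6964)·0.15 = 17.8215
y' = 2.1000 + 9.5000·sin(1.6964)·0.15 = 3.5138
θ' = 1.6964 + (9.5000/3.4)·tan(-0.38)·0.15 = 1.5290
v' = 9.5000 − 0.5000·0.15 = 9.4250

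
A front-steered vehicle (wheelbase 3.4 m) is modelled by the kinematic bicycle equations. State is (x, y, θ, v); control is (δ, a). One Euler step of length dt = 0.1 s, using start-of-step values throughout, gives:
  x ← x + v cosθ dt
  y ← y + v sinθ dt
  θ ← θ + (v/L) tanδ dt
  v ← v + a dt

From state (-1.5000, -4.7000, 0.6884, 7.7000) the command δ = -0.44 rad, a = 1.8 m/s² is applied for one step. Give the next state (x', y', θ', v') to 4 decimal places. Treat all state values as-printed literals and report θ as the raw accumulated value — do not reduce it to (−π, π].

(-0.9054, -4.2108, 0.5818, 7.8800)

x' = -1.5000 + 7.7000·cos(0.6884)·0.1 = -0.9054
y' = -4.7000 + 7.7000·sin(0.6884)·0.1 = -4.2108
θ' = 0.6884 + (7.7000/3.4)·tan(-0.44)·0.1 = 0.5818
v' = 7.7000 + 1.8000·0.1 = 7.8800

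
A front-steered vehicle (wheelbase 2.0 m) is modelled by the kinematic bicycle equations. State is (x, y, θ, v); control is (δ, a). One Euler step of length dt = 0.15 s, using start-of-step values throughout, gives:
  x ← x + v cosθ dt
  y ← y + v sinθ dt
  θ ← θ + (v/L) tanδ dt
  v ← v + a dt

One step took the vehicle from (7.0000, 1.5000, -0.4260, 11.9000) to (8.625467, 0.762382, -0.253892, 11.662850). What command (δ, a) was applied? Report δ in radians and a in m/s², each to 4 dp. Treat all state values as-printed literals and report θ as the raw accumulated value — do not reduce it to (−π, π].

a = (v'−v)/dt = (-0.237150)/0.15 = -1.5810
Δθ = θ'−θ = 0.172108;  (v·dt/L) = 11.9000·0.15/2.0 = 0.892500
tan δ = Δθ·L/(v·dt) = 0.192838  →  δ = 0.1905

δ = 0.1905, a = -1.5810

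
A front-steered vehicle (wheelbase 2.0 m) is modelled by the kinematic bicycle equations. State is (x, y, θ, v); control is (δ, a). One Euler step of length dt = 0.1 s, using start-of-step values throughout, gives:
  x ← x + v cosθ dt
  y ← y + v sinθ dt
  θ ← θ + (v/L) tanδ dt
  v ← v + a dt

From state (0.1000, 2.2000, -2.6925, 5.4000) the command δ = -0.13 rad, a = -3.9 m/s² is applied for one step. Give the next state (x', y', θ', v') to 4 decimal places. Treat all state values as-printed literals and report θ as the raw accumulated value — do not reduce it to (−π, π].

(-0.3865, 1.9656, -2.7278, 5.0100)

x' = 0.1000 + 5.4000·cos(-2.6925)·0.1 = -0.3865
y' = 2.2000 + 5.4000·sin(-2.6925)·0.1 = 1.9656
θ' = -2.6925 + (5.4000/2.0)·tan(-0.13)·0.1 = -2.7278
v' = 5.4000 − 3.9000·0.1 = 5.0100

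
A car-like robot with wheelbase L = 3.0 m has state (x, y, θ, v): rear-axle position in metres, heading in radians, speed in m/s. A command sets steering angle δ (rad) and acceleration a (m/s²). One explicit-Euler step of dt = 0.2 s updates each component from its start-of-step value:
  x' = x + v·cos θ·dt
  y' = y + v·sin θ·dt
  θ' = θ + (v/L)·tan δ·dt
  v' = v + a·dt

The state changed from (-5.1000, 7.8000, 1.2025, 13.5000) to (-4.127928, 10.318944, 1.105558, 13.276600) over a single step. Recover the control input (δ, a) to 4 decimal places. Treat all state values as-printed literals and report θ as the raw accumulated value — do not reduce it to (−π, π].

δ = -0.1073, a = -1.1170

a = (v'−v)/dt = (-0.223400)/0.2 = -1.1170
Δθ = θ'−θ = -0.096942;  (v·dt/L) = 13.5000·0.2/3.0 = 0.900000
tan δ = Δθ·L/(v·dt) = -0.107713  →  δ = -0.1073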